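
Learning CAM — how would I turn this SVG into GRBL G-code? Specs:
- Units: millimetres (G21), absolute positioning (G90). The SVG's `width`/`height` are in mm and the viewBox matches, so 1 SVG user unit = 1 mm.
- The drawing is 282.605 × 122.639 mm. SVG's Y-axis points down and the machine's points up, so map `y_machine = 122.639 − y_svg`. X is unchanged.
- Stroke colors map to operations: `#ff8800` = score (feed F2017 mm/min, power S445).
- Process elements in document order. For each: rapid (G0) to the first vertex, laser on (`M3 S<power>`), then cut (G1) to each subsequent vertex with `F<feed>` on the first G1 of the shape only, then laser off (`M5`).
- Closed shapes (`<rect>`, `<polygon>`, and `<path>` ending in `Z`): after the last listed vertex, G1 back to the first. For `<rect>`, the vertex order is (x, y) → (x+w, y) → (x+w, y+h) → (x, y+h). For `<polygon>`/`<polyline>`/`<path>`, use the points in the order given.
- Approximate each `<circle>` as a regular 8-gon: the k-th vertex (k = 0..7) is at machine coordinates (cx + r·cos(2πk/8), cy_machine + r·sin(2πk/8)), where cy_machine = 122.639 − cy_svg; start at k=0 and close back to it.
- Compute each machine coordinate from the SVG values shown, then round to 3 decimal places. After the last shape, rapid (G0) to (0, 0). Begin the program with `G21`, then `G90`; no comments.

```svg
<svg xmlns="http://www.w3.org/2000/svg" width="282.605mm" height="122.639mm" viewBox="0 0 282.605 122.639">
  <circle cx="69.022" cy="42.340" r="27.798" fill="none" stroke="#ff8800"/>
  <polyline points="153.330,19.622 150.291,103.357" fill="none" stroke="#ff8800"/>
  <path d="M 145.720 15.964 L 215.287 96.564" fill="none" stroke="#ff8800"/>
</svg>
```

G21
G90
G0 X96.820 Y80.299
M3 S445
G1 X88.678 Y99.955 F2017
G1 X69.022 Y108.097
G1 X49.366 Y99.955
G1 X41.224 Y80.299
G1 X49.366 Y60.643
G1 X69.022 Y52.501
G1 X88.678 Y60.643
G1 X96.820 Y80.299
M5
G0 X153.330 Y103.017
M3 S445
G1 X150.291 Y19.282 F2017
M5
G0 X145.720 Y106.675
M3 S445
G1 X215.287 Y26.075 F2017
M5
G0 X0.000 Y0.000

viewBox `0 0 282.605 122.639` with mm width/height → 1 unit = 1 mm. Flip: y_m = 122.639 − y_svg.

**Shape 1** — `<circle>` circle, stroke `#ff8800` → score (S445, F2017). Machine vertices: (96.820,80.299) → (88.678,99.955) → (69.022,108.097) → (49.366,99.955) → (41.224,80.299) → (49.366,60.643) → (69.022,52.501) → (88.678,60.643) → (96.820,80.299). Closed: final G1 returns to the first vertex.

**Shape 2** — `<polyline>` line segment, stroke `#ff8800` → score (S445, F2017). Machine vertices: (153.330,103.017) → (150.291,19.282). Open path.

**Shape 3** — `<path>` line segment, stroke `#ff8800` → score (S445, F2017). Machine vertices: (145.720,106.675) → (215.287,26.075). Open path.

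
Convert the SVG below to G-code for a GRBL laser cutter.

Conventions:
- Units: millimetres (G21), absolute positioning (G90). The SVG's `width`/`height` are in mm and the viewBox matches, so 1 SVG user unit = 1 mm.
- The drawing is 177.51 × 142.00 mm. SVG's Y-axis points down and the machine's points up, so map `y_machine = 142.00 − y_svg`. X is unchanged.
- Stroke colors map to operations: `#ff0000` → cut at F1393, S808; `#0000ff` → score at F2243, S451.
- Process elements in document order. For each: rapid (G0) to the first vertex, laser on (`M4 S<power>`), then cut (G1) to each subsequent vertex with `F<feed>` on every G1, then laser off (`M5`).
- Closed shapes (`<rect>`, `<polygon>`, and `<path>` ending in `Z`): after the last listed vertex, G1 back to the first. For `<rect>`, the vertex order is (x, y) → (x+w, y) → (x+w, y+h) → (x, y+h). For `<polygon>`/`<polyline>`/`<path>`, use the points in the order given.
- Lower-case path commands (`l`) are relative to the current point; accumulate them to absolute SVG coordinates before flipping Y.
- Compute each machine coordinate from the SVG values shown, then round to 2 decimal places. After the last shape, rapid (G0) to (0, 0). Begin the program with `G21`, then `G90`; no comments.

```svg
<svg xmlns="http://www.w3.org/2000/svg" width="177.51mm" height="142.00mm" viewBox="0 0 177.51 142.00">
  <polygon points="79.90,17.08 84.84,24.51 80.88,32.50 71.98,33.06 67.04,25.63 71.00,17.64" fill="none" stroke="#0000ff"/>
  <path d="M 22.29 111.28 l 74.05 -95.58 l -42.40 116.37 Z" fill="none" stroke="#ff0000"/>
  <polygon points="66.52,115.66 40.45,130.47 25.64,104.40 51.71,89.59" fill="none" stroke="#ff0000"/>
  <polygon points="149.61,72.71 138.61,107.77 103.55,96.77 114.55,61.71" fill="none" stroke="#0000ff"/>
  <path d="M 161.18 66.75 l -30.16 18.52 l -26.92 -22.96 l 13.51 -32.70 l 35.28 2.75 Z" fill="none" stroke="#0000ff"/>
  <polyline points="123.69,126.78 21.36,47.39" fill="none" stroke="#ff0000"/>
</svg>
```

Since the viewBox matches the mm dimensions, user units are millimetres directly. The only transform is the Y-flip y_m = 142.00 − y_svg.

Shape 1 is a regular polygon drawn with `<polygon>`. Its stroke #0000ff means score at S451, F2243. After flipping Y the toolpath is (79.90,124.92) → (84.84,117.49) → (80.88,109.50) → (71.98,108.94) → (67.04,116.37) → (71.00,124.36) → (79.90,124.92), returning to the start.

Shape 2 is a closed polygon drawn with `<path>`. Its stroke #ff0000 means cut at S808, F1393. After flipping Y the toolpath is (22.29,30.72) → (96.34,126.30) → (53.94,9.93) → (22.29,30.72), returning to the start.

Shape 3 is a regular polygon drawn with `<polygon>`. Its stroke #ff0000 means cut at S808, F1393. After flipping Y the toolpath is (66.52,26.34) → (40.45,11.53) → (25.64,37.60) → (51.71,52.41) → (66.52,26.34), returning to the start.

Shape 4 is a regular polygon drawn with `<polygon>`. Its stroke #0000ff means score at S451, F2243. After flipping Y the toolpath is (149.61,69.29) → (138.61,34.23) → (103.55,45.23) → (114.55,80.29) → (149.61,69.29), returning to the start.

Shape 5 is a regular polygon drawn with `<path>`. Its stroke #0000ff means score at S451, F2243. After flipping Y the toolpath is (161.18,75.25) → (131.02,56.73) → (104.10,79.69) → (117.61,112.39) → (152.89,109.64) → (161.18,75.25), returning to the start.

Shape 6 is a line segment drawn with `<polyline>`. Its stroke #ff0000 means cut at S808, F1393. After flipping Y the toolpath is (123.69,15.22) → (21.36,94.61).

G21
G90
G0 X79.90 Y124.92
M4 S451
G1 X84.84 Y117.49 F2243
G1 X80.88 Y109.50 F2243
G1 X71.98 Y108.94 F2243
G1 X67.04 Y116.37 F2243
G1 X71.00 Y124.36 F2243
G1 X79.90 Y124.92 F2243
M5
G0 X22.29 Y30.72
M4 S808
G1 X96.34 Y126.30 F1393
G1 X53.94 Y9.93 F1393
G1 X22.29 Y30.72 F1393
M5
G0 X66.52 Y26.34
M4 S808
G1 X40.45 Y11.53 F1393
G1 X25.64 Y37.60 F1393
G1 X51.71 Y52.41 F1393
G1 X66.52 Y26.34 F1393
M5
G0 X149.61 Y69.29
M4 S451
G1 X138.61 Y34.23 F2243
G1 X103.55 Y45.23 F2243
G1 X114.55 Y80.29 F2243
G1 X149.61 Y69.29 F2243
M5
G0 X161.18 Y75.25
M4 S451
G1 X131.02 Y56.73 F2243
G1 X104.10 Y79.69 F2243
G1 X117.61 Y112.39 F2243
G1 X152.89 Y109.64 F2243
G1 X161.18 Y75.25 F2243
M5
G0 X123.69 Y15.22
M4 S808
G1 X21.36 Y94.61 F1393
M5
G0 X0.00 Y0.00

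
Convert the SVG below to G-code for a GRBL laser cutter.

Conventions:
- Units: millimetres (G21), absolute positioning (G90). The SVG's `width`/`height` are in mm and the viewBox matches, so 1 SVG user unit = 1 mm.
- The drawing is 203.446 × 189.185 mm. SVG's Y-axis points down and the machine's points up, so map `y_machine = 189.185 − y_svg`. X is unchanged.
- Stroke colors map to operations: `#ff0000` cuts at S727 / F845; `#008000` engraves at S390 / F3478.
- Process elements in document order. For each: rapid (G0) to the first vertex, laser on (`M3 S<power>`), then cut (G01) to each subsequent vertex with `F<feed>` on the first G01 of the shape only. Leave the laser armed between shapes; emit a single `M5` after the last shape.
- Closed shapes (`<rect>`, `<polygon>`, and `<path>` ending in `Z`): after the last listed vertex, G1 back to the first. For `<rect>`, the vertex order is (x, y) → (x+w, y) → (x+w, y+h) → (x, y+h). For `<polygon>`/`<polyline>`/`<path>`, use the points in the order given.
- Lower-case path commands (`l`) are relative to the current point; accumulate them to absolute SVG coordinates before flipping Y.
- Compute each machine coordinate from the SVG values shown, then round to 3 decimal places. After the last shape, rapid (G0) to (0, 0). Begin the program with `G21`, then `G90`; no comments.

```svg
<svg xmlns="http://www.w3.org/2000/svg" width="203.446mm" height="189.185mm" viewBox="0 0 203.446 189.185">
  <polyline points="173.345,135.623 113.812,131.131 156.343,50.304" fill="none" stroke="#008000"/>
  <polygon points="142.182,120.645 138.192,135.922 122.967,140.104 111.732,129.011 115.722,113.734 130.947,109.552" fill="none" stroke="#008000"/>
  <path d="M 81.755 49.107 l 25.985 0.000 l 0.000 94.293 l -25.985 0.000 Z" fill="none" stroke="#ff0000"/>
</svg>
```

Since the viewBox matches the mm dimensions, user units are millimetres directly. The only transform is the Y-flip y_m = 189.185 − y_svg.

Shape 1 is a open polyline drawn with `<polyline>`. Its stroke #008000 means engrave at S390, F3478. After flipping Y the toolpath is (173.345,53.562) → (113.812,58.054) → (156.343,138.881).

Shape 2 is a regular polygon drawn with `<polygon>`. Its stroke #008000 means engrave at S390, F3478. After flipping Y the toolpath is (142.182,68.540) → (138.192,53.263) → (122.967,49.081) → (111.732,60.174) → (115.722,75.451) → (130.947,79.633) → (142.182,68.540), returning to the start.

Shape 3 is a rectangle drawn with `<path>`. Its stroke #ff0000 means cut at S727, F845. After flipping Y the toolpath is (81.755,140.078) → (107.740,140.078) → (107.740,45.785) → (81.755,45.785) → (81.755,140.078), returning to the start.

G21
G90
G0 X173.345 Y53.562
M3 S390
G01 X113.812 Y58.054 F3478
G01 X156.343 Y138.881
G0 X142.182 Y68.540
M3 S390
G01 X138.192 Y53.263 F3478
G01 X122.967 Y49.081
G01 X111.732 Y60.174
G01 X115.722 Y75.451
G01 X130.947 Y79.633
G01 X142.182 Y68.540
G0 X81.755 Y140.078
M3 S727
G01 X107.740 Y140.078 F845
G01 X107.740 Y45.785
G01 X81.755 Y45.785
G01 X81.755 Y140.078
M5
G0 X0.000 Y0.000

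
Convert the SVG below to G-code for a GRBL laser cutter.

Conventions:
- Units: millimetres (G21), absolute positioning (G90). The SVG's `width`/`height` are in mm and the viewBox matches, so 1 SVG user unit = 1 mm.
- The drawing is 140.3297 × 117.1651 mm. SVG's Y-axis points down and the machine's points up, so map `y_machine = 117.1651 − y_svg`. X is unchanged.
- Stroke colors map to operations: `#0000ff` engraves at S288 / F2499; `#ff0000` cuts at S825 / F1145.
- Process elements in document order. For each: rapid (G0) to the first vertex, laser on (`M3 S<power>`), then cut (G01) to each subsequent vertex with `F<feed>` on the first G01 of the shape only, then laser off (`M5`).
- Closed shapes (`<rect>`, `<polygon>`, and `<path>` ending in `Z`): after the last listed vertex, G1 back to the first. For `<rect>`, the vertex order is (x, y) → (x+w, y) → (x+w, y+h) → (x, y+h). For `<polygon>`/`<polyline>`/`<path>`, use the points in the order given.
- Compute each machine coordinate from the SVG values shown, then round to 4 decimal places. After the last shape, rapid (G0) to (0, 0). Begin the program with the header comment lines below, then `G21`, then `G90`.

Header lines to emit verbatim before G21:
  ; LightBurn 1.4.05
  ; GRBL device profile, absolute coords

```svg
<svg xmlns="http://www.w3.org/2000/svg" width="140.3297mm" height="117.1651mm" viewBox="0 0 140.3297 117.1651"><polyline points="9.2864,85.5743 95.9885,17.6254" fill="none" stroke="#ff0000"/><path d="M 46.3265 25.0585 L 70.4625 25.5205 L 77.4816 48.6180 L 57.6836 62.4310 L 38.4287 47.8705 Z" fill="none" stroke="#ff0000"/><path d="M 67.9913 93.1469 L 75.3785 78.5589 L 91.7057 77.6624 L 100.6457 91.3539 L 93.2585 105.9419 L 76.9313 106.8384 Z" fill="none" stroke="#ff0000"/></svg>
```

; LightBurn 1.4.05
; GRBL device profile, absolute coords
G21
G90
G0 X9.2864 Y31.5908
M3 S825
G01 X95.9885 Y99.5397 F1145
M5
G0 X46.3265 Y92.1066
M3 S825
G01 X70.4625 Y91.6446 F1145
G01 X77.4816 Y68.5471
G01 X57.6836 Y54.7341
G01 X38.4287 Y69.2946
G01 X46.3265 Y92.1066
M5
G0 X67.9913 Y24.0182
M3 S825
G01 X75.3785 Y38.6062 F1145
G01 X91.7057 Y39.5027
G01 X100.6457 Y25.8112
G01 X93.2585 Y11.2232
G01 X76.9313 Y10.3267
G01 X67.9913 Y24.0182
M5
G0 X0.0000 Y0.0000

viewBox `0 0 140.3297 117.1651` with mm width/height → 1 unit = 1 mm. Flip: y_m = 117.1651 − y_svg.

**Shape 1** — `<polyline>` line segment, stroke `#ff0000` → cut (S825, F1145). Machine vertices: (9.2864,31.5908) → (95.9885,99.5397). Open path.

**Shape 2** — `<path>` regular polygon, stroke `#ff0000` → cut (S825, F1145). Machine vertices: (46.3265,92.1066) → (70.4625,91.6446) → (77.4816,68.5471) → (57.6836,54.7341) → (38.4287,69.2946) → (46.3265,92.1066). Closed: final G1 returns to the first vertex.

**Shape 3** — `<path>` regular polygon, stroke `#ff0000` → cut (S825, F1145). Machine vertices: (67.9913,24.0182) → (75.3785,38.6062) → (91.7057,39.5027) → (100.6457,25.8112) → (93.2585,11.2232) → (76.9313,10.3267) → (67.9913,24.0182). Closed: final G1 returns to the first vertex.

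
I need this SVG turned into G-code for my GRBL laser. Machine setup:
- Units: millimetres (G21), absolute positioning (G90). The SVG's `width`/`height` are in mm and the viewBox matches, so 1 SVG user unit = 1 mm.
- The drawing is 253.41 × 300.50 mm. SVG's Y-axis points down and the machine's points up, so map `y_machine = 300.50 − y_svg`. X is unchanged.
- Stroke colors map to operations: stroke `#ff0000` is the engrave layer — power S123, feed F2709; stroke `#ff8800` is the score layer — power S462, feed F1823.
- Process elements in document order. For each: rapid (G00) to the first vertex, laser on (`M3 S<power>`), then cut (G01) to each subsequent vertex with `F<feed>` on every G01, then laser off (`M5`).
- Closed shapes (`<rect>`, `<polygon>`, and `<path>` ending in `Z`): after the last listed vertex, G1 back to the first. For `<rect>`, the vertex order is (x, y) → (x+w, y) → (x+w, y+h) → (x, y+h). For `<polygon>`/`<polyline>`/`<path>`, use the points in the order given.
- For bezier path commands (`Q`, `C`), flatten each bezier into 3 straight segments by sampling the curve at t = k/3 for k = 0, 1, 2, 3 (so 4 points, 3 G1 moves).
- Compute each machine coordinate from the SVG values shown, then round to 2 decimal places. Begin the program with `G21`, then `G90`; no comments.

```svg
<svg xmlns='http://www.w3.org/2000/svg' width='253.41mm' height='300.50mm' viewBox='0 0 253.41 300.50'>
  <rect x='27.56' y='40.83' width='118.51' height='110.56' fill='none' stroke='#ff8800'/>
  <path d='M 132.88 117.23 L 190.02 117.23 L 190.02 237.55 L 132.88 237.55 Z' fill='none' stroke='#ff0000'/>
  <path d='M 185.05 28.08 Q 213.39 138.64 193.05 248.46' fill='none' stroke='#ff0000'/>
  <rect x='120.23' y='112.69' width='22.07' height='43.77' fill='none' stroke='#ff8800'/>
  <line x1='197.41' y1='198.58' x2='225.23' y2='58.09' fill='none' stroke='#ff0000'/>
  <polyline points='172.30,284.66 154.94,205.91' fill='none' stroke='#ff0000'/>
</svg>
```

G21
G90
G00 X27.56 Y259.67
M3 S462
G01 X146.07 Y259.67 F1823
G01 X146.07 Y149.11 F1823
G01 X27.56 Y149.11 F1823
G01 X27.56 Y259.67 F1823
M5
G00 X132.88 Y183.27
M3 S123
G01 X190.02 Y183.27 F2709
G01 X190.02 Y62.95 F2709
G01 X132.88 Y62.95 F2709
G01 X132.88 Y183.27 F2709
M5
G00 X185.05 Y272.42
M3 S123
G01 X198.53 Y198.80 F2709
G01 X201.20 Y125.34 F2709
G01 X193.05 Y52.04 F2709
M5
G00 X120.23 Y187.81
M3 S462
G01 X142.30 Y187.81 F1823
G01 X142.30 Y144.04 F1823
G01 X120.23 Y144.04 F1823
G01 X120.23 Y187.81 F1823
M5
G00 X197.41 Y101.92
M3 S123
G01 X225.23 Y242.41 F2709
M5
G00 X172.30 Y15.84
M3 S123
G01 X154.94 Y94.59 F2709
M5

1 u = 1 mm; y_m = 300.50 − y.

[1] `<rect>` rectangle, #ff8800→score S462 F1823: (27.56,259.67) → (146.07,259.67) → (146.07,149.11) → (27.56,149.11) → (27.56,259.67) (closed)

[2] `<path>` rectangle, #ff0000→engrave S123 F2709: (132.88,183.27) → (190.02,183.27) → (190.02,62.95) → (132.88,62.95) → (132.88,183.27) (closed)

[3] `<path>` quadratic bezier, #ff0000→engrave S123 F2709: (185.05,272.42) → (198.53,198.80) → (201.20,125.34) → (193.05,52.04)

[4] `<rect>` rectangle, #ff8800→score S462 F1823: (120.23,187.81) → (142.30,187.81) → (142.30,144.04) → (120.23,144.04) → (120.23,187.81) (closed)

[5] `<line>` line segment, #ff0000→engrave S123 F2709: (197.41,101.92) → (225.23,242.41)

[6] `<polyline>` line segment, #ff0000→engrave S123 F2709: (172.30,15.84) → (154.94,94.59)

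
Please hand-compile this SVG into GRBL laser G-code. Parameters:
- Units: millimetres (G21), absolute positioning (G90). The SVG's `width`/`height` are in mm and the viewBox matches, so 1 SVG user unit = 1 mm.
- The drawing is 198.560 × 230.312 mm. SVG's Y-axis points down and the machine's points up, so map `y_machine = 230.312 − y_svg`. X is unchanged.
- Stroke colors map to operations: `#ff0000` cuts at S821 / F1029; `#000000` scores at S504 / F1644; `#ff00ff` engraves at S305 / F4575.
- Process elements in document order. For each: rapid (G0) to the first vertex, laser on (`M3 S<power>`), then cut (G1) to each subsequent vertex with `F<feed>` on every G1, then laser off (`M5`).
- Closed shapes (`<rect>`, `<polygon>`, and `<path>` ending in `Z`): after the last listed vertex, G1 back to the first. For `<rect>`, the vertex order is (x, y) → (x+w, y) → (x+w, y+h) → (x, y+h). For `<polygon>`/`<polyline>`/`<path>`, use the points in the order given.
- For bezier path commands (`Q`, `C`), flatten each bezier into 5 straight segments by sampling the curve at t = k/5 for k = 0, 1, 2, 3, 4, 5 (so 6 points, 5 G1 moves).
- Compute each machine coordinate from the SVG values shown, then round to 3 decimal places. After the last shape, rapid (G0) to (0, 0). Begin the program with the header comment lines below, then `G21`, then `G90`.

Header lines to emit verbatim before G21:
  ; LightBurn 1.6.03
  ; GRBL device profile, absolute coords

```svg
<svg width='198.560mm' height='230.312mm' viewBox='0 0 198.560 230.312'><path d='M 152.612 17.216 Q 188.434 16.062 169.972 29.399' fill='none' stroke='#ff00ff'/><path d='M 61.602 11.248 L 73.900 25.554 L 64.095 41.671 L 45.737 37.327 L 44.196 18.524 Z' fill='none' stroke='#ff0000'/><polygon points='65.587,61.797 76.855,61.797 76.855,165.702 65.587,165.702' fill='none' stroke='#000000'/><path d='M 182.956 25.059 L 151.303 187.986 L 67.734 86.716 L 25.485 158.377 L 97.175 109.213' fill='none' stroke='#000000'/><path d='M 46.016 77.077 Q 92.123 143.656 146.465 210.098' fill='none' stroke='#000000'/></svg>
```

1 u = 1 mm; y_m = 230.312 − y.

[1] `<path>` quadratic bezier, #ff00ff→engrave S305 F4575: (152.612,213.096) → (164.769,212.978) → (172.584,211.701) → (176.056,209.264) → (175.185,205.668) → (169.972,200.913)

[2] `<path>` regular polygon, #ff0000→cut S821 F1029: (61.602,219.064) → (73.900,204.758) → (64.095,188.641) → (45.737,192.985) → (44.196,211.788) → (61.602,219.064) (closed)

[3] `<polygon>` rectangle, #000000→score S504 F1644: (65.587,168.515) → (76.855,168.515) → (76.855,64.610) → (65.587,64.610) → (65.587,168.515) (closed)

[4] `<path>` open polyline, #000000→score S504 F1644: (182.956,205.253) → (151.303,42.326) → (67.734,143.596) → (25.485,71.935) → (97.175,121.099)

[5] `<path>` quadratic bezier, #000000→score S504 F1644: (46.016,153.235) → (64.788,126.609) → (84.219,99.994) → (104.309,73.390) → (125.058,46.796) → (146.465,20.214)

; LightBurn 1.6.03
; GRBL device profile, absolute coords
G21
G90
G0 X152.612 Y213.096
M3 S305
G1 X164.769 Y212.978 F4575
G1 X172.584 Y211.701 F4575
G1 X176.056 Y209.264 F4575
G1 X175.185 Y205.668 F4575
G1 X169.972 Y200.913 F4575
M5
G0 X61.602 Y219.064
M3 S821
G1 X73.900 Y204.758 F1029
G1 X64.095 Y188.641 F1029
G1 X45.737 Y192.985 F1029
G1 X44.196 Y211.788 F1029
G1 X61.602 Y219.064 F1029
M5
G0 X65.587 Y168.515
M3 S504
G1 X76.855 Y168.515 F1644
G1 X76.855 Y64.610 F1644
G1 X65.587 Y64.610 F1644
G1 X65.587 Y168.515 F1644
M5
G0 X182.956 Y205.253
M3 S504
G1 X151.303 Y42.326 F1644
G1 X67.734 Y143.596 F1644
G1 X25.485 Y71.935 F1644
G1 X97.175 Y121.099 F1644
M5
G0 X46.016 Y153.235
M3 S504
G1 X64.788 Y126.609 F1644
G1 X84.219 Y99.994 F1644
G1 X104.309 Y73.390 F1644
G1 X125.058 Y46.796 F1644
G1 X146.465 Y20.214 F1644
M5
G0 X0.000 Y0.000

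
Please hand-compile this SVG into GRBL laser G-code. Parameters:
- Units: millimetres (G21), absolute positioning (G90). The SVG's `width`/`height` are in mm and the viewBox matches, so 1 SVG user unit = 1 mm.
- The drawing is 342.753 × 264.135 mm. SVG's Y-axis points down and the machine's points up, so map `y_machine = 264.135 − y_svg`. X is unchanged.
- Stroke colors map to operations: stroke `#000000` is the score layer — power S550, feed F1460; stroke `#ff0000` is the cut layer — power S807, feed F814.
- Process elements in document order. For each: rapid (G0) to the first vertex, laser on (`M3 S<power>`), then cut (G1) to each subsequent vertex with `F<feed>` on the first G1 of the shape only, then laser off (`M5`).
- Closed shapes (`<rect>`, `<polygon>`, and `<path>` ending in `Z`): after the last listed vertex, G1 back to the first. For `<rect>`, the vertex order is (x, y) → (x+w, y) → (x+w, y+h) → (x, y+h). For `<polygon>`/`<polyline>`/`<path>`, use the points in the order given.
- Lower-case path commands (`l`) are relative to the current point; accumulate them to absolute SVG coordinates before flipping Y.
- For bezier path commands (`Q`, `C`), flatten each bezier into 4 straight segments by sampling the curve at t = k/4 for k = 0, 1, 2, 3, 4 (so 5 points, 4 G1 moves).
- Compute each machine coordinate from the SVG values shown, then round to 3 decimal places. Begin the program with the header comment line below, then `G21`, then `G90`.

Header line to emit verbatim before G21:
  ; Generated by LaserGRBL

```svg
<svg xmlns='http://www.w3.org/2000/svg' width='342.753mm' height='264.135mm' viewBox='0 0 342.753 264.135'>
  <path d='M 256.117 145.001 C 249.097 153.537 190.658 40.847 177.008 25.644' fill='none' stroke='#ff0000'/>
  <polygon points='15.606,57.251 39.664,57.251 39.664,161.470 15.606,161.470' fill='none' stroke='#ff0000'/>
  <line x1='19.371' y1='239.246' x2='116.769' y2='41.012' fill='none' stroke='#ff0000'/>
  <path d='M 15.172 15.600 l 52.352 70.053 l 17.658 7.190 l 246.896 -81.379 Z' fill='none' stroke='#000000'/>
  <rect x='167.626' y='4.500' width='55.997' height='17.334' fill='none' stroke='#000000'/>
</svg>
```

Since the viewBox matches the mm dimensions, user units are millimetres directly. The only transform is the Y-flip y_m = 264.135 − y_svg.

Shape 1 is a cubic bezier drawn with `<path>`. Its stroke #ff0000 means cut at S807, F814. After flipping Y the toolpath is (256.117,119.134) → (242.714,132.044) → (219.049,169.910) → (194.140,212.227) → (177.008,238.491).

Shape 2 is a rectangle drawn with `<polygon>`. Its stroke #ff0000 means cut at S807, F814. After flipping Y the toolpath is (15.606,206.884) → (39.664,206.884) → (39.664,102.665) → (15.606,102.665) → (15.606,206.884), returning to the start.

Shape 3 is a line segment drawn with `<line>`. Its stroke #ff0000 means cut at S807, F814. After flipping Y the toolpath is (19.371,24.889) → (116.769,223.123).

Shape 4 is a closed polygon drawn with `<path>`. Its stroke #000000 means score at S550, F1460. After flipping Y the toolpath is (15.172,248.535) → (67.524,178.482) → (85.182,171.292) → (332.078,252.671) → (15.172,248.535), returning to the start.

Shape 5 is a rectangle drawn with `<rect>`. Its stroke #000000 means score at S550, F1460. After flipping Y the toolpath is (167.626,259.635) → (223.623,259.635) → (223.623,242.301) → (167.626,242.301) → (167.626,259.635), returning to the start.

; Generated by LaserGRBL
G21
G90
G0 X256.117 Y119.134
M3 S807
G1 X242.714 Y132.044 F814
G1 X219.049 Y169.910
G1 X194.140 Y212.227
G1 X177.008 Y238.491
M5
G0 X15.606 Y206.884
M3 S807
G1 X39.664 Y206.884 F814
G1 X39.664 Y102.665
G1 X15.606 Y102.665
G1 X15.606 Y206.884
M5
G0 X19.371 Y24.889
M3 S807
G1 X116.769 Y223.123 F814
M5
G0 X15.172 Y248.535
M3 S550
G1 X67.524 Y178.482 F1460
G1 X85.182 Y171.292
G1 X332.078 Y252.671
G1 X15.172 Y248.535
M5
G0 X167.626 Y259.635
M3 S550
G1 X223.623 Y259.635 F1460
G1 X223.623 Y242.301
G1 X167.626 Y242.301
G1 X167.626 Y259.635
M5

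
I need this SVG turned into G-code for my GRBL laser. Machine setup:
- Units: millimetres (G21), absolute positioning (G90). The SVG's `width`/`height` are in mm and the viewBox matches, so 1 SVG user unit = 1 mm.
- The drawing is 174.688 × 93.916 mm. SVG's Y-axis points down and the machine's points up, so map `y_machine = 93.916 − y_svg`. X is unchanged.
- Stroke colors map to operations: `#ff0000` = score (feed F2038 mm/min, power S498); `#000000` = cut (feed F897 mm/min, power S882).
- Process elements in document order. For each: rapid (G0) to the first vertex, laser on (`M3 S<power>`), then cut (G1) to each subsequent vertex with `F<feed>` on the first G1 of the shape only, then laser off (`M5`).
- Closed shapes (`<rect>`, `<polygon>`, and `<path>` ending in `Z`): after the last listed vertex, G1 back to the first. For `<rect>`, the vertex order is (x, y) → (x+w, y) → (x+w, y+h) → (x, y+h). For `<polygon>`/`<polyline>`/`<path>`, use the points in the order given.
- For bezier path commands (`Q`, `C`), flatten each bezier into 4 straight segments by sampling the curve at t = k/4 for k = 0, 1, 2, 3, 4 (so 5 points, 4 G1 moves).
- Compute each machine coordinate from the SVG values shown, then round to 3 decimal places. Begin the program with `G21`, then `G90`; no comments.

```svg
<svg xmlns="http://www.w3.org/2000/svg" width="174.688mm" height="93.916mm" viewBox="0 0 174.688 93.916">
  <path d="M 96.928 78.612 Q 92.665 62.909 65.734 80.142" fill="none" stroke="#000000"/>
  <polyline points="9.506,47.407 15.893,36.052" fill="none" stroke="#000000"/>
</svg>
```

G21
G90
G0 X96.928 Y15.304
M3 S882
G1 X93.380 Y21.097 F897
G1 X86.998 Y22.773
G1 X77.783 Y20.332
G1 X65.734 Y13.774
M5
G0 X9.506 Y46.509
M3 S882
G1 X15.893 Y57.864 F897
M5

1 u = 1 mm; y_m = 93.916 − y.

[1] `<path>` quadratic bezier, #000000→cut S882 F897: (96.928,15.304) → (93.380,21.097) → (86.998,22.773) → (77.783,20.332) → (65.734,13.774)

[2] `<polyline>` line segment, #000000→cut S882 F897: (9.506,46.509) → (15.893,57.864)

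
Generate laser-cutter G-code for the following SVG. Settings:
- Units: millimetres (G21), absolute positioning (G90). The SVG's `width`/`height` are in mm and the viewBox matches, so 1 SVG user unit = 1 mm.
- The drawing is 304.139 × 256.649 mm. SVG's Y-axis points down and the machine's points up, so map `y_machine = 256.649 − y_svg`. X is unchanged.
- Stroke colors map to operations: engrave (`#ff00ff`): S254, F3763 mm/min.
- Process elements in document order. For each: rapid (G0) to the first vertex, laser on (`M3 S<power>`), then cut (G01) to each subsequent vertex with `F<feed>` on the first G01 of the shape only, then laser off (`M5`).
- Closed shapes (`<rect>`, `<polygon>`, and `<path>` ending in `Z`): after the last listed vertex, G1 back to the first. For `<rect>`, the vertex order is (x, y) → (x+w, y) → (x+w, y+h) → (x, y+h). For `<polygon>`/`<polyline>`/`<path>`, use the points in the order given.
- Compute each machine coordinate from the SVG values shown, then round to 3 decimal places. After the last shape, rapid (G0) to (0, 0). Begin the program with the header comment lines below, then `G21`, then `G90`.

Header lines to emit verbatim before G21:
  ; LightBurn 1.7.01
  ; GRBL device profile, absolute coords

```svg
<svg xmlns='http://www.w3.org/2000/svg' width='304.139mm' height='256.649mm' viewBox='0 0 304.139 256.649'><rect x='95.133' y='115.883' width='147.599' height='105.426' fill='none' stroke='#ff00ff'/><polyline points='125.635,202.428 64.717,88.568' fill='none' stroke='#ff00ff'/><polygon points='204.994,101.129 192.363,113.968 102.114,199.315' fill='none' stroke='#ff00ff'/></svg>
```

Since the viewBox matches the mm dimensions, user units are millimetres directly. The only transform is the Y-flip y_m = 256.649 − y_svg.

Shape 1 is a rectangle drawn with `<rect>`. Its stroke #ff00ff means engrave at S254, F3763. After flipping Y the toolpath is (95.133,140.766) → (242.732,140.766) → (242.732,35.340) → (95.133,35.340) → (95.133,140.766), returning to the start.

Shape 2 is a line segment drawn with `<polyline>`. Its stroke #ff00ff means engrave at S254, F3763. After flipping Y the toolpath is (125.635,54.221) → (64.717,168.081).

Shape 3 is a closed polygon drawn with `<polygon>`. Its stroke #ff00ff means engrave at S254, F3763. After flipping Y the toolpath is (204.994,155.520) → (192.363,142.681) → (102.114,57.334) → (204.994,155.520), returning to the start.

; LightBurn 1.7.01
; GRBL device profile, absolute coords
G21
G90
G0 X95.133 Y140.766
M3 S254
G01 X242.732 Y140.766 F3763
G01 X242.732 Y35.340
G01 X95.133 Y35.340
G01 X95.133 Y140.766
M5
G0 X125.635 Y54.221
M3 S254
G01 X64.717 Y168.081 F3763
M5
G0 X204.994 Y155.520
M3 S254
G01 X192.363 Y142.681 F3763
G01 X102.114 Y57.334
G01 X204.994 Y155.520
M5
G0 X0.000 Y0.000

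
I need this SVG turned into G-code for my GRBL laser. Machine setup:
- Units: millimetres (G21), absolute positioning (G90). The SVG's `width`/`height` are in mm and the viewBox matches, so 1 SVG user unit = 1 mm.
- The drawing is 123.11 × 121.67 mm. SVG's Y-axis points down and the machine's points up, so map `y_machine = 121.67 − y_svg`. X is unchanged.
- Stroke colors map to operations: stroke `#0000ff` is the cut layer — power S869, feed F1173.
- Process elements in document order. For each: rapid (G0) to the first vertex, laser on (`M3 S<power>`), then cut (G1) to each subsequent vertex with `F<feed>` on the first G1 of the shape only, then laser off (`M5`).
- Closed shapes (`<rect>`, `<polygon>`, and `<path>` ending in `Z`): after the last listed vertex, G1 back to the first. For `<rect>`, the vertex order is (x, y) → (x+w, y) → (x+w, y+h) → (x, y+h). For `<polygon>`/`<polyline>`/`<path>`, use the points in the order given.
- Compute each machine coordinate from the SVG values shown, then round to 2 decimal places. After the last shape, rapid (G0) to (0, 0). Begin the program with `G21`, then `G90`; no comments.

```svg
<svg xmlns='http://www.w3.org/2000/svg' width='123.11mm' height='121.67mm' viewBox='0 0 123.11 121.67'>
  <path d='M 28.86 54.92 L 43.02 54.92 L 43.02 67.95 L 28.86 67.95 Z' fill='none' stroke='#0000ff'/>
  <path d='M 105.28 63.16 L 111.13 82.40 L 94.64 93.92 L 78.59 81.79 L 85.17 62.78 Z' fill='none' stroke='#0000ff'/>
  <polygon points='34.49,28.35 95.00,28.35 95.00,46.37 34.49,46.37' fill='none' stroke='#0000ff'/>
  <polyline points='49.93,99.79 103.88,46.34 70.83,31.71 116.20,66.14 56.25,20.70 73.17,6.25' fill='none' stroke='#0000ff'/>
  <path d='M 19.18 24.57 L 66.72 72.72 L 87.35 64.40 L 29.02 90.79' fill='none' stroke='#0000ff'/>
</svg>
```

1 u = 1 mm; y_m = 121.67 − y.

[1] `<path>` rectangle, #0000ff→cut S869 F1173: (28.86,66.75) → (43.02,66.75) → (43.02,53.72) → (28.86,53.72) → (28.86,66.75) (closed)

[2] `<path>` regular polygon, #0000ff→cut S869 F1173: (105.28,58.51) → (111.13,39.27) → (94.64,27.75) → (78.59,39.88) → (85.17,58.89) → (105.28,58.51) (closed)

[3] `<polygon>` rectangle, #0000ff→cut S869 F1173: (34.49,93.32) → (95.00,93.32) → (95.00,75.30) → (34.49,75.30) → (34.49,93.32) (closed)

[4] `<polyline>` open polyline, #0000ff→cut S869 F1173: (49.93,21.88) → (103.88,75.33) → (70.83,89.96) → (116.20,55.53) → (56.25,100.97) → (73.17,115.42)

[5] `<path>` open polyline, #0000ff→cut S869 F1173: (19.18,97.10) → (66.72,48.95) → (87.35,57.27) → (29.02,30.88)

G21
G90
G0 X28.86 Y66.75
M3 S869
G1 X43.02 Y66.75 F1173
G1 X43.02 Y53.72
G1 X28.86 Y53.72
G1 X28.86 Y66.75
M5
G0 X105.28 Y58.51
M3 S869
G1 X111.13 Y39.27 F1173
G1 X94.64 Y27.75
G1 X78.59 Y39.88
G1 X85.17 Y58.89
G1 X105.28 Y58.51
M5
G0 X34.49 Y93.32
M3 S869
G1 X95.00 Y93.32 F1173
G1 X95.00 Y75.30
G1 X34.49 Y75.30
G1 X34.49 Y93.32
M5
G0 X49.93 Y21.88
M3 S869
G1 X103.88 Y75.33 F1173
G1 X70.83 Y89.96
G1 X116.20 Y55.53
G1 X56.25 Y100.97
G1 X73.17 Y115.42
M5
G0 X19.18 Y97.10
M3 S869
G1 X66.72 Y48.95 F1173
G1 X87.35 Y57.27
G1 X29.02 Y30.88
M5
G0 X0.00 Y0.00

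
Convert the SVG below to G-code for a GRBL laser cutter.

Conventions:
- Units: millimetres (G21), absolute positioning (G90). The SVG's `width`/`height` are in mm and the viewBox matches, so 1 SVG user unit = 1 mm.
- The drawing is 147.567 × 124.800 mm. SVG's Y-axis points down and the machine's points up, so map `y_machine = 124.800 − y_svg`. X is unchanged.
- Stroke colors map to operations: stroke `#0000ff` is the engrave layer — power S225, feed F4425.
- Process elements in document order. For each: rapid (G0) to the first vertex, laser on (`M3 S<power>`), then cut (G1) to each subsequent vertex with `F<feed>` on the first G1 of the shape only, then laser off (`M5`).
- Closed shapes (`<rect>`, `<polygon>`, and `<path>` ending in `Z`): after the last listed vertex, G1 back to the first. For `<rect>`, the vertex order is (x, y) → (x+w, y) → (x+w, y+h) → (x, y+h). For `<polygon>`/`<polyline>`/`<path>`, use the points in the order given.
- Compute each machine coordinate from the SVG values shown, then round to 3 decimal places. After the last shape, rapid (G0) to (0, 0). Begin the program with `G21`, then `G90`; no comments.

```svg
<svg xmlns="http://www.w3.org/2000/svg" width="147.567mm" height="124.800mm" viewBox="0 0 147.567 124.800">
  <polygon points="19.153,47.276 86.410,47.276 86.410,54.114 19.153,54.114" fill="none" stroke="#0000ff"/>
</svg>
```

G21
G90
G0 X19.153 Y77.524
M3 S225
G1 X86.410 Y77.524 F4425
G1 X86.410 Y70.686
G1 X19.153 Y70.686
G1 X19.153 Y77.524
M5
G0 X0.000 Y0.000

viewBox `0 0 147.567 124.800` with mm width/height → 1 unit = 1 mm. Flip: y_m = 124.800 − y_svg.

**Shape 1** — `<polygon>` rectangle, stroke `#0000ff` → engrave (S225, F4425). Machine vertices: (19.153,77.524) → (86.410,77.524) → (86.410,70.686) → (19.153,70.686) → (19.153,77.524). Closed: final G1 returns to the first vertex.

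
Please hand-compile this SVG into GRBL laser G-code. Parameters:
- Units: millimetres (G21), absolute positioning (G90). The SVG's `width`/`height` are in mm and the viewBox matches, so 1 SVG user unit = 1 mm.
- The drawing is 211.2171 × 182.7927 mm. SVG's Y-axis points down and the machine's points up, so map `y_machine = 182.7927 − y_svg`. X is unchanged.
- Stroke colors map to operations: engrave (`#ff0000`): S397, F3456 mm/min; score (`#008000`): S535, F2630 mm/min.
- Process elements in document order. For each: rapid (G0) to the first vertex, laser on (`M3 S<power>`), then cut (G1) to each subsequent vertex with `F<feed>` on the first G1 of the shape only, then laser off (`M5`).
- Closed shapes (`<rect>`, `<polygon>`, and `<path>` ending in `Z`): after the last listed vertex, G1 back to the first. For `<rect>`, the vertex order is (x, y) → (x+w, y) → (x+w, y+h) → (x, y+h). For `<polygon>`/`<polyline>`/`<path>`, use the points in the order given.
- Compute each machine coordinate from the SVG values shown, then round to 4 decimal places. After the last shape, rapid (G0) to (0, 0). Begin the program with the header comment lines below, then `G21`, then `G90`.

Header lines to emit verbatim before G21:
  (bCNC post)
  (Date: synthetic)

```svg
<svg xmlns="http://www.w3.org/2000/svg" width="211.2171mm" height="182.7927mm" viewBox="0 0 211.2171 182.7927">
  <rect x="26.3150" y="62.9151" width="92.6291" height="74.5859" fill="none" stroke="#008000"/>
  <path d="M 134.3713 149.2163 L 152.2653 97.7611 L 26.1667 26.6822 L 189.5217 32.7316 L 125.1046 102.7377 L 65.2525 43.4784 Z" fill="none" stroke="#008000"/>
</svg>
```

(bCNC post)
(Date: synthetic)
G21
G90
G0 X26.3150 Y119.8776
M3 S535
G1 X118.9441 Y119.8776 F2630
G1 X118.9441 Y45.2917
G1 X26.3150 Y45.2917
G1 X26.3150 Y119.8776
M5
G0 X134.3713 Y33.5764
M3 S535
G1 X152.2653 Y85.0316 F2630
G1 X26.1667 Y156.1105
G1 X189.5217 Y150.0611
G1 X125.1046 Y80.0550
G1 X65.2525 Y139.3143
G1 X134.3713 Y33.5764
M5
G0 X0.0000 Y0.0000

1 u = 1 mm; y_m = 182.7927 − y.

[1] `<rect>` rectangle, #008000→score S535 F2630: (26.3150,119.8776) → (118.9441,119.8776) → (118.9441,45.2917) → (26.3150,45.2917) → (26.3150,119.8776) (closed)

[2] `<path>` closed polygon, #008000→score S535 F2630: (134.3713,33.5764) → (152.2653,85.0316) → (26.1667,156.1105) → (189.5217,150.0611) → (125.1046,80.0550) → (65.2525,139.3143) → (134.3713,33.5764) (closed)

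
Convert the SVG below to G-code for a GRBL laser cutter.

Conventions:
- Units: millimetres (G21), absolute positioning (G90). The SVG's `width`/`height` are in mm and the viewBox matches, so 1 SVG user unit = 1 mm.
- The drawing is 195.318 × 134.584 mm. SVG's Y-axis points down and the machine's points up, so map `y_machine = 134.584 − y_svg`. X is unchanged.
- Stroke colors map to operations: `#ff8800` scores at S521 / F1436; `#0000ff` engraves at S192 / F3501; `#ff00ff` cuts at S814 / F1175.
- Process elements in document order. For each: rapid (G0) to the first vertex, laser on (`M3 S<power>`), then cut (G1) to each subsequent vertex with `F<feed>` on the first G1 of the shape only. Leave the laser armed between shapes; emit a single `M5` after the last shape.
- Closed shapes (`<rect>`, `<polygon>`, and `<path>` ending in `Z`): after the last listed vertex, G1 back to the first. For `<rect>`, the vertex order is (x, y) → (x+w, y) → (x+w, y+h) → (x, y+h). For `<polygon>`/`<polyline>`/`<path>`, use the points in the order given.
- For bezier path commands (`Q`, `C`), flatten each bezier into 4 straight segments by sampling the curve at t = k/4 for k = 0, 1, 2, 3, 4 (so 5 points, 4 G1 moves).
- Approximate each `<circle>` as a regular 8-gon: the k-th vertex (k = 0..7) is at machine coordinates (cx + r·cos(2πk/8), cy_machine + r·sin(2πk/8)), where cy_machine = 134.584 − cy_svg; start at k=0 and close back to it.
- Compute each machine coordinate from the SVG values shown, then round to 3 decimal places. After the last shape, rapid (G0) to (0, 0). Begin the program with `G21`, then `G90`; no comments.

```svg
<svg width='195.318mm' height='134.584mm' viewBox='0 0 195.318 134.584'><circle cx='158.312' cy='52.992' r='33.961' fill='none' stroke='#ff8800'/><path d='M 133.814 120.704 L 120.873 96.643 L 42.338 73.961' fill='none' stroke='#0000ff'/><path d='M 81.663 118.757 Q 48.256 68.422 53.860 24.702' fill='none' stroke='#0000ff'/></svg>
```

1 u = 1 mm; y_m = 134.584 − y.

[1] `<circle>` circle, #ff8800→score S521 F1436: (192.273,81.592) → (182.326,105.606) → (158.312,115.553) → (134.298,105.606) → (124.351,81.592) → (134.298,57.578) → (158.312,47.631) → (182.326,57.578) → (192.273,81.592) (closed)

[2] `<path>` open polyline, #0000ff→engrave S192 F3501: (133.814,13.880) → (120.873,37.941) → (42.338,60.623)

[3] `<path>` quadratic bezier, #0000ff→engrave S192 F3501: (81.663,15.827) → (67.398,40.581) → (58.009,64.508) → (53.496,87.609) → (53.860,109.882)

G21
G90
G0 X192.273 Y81.592
M3 S521
G1 X182.326 Y105.606 F1436
G1 X158.312 Y115.553
G1 X134.298 Y105.606
G1 X124.351 Y81.592
G1 X134.298 Y57.578
G1 X158.312 Y47.631
G1 X182.326 Y57.578
G1 X192.273 Y81.592
G0 X133.814 Y13.880
M3 S192
G1 X120.873 Y37.941 F3501
G1 X42.338 Y60.623
G0 X81.663 Y15.827
M3 S192
G1 X67.398 Y40.581 F3501
G1 X58.009 Y64.508
G1 X53.496 Y87.609
G1 X53.860 Y109.882
M5
G0 X0.000 Y0.000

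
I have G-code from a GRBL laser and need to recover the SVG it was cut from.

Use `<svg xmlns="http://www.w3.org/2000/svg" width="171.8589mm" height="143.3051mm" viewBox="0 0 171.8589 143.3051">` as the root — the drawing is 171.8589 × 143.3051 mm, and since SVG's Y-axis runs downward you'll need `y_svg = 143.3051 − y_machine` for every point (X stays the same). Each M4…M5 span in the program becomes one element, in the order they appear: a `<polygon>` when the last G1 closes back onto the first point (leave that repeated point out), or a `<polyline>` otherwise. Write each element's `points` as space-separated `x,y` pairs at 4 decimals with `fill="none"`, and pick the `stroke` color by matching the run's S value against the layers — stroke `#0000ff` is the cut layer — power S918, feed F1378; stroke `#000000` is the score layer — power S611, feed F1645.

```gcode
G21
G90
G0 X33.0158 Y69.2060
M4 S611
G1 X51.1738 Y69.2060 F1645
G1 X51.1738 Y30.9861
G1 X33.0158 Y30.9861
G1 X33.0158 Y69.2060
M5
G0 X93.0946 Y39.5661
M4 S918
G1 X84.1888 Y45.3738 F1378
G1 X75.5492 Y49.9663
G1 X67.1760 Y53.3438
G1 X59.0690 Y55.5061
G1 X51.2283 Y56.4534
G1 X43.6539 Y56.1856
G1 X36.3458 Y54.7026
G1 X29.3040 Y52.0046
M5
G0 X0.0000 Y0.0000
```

<svg xmlns="http://www.w3.org/2000/svg" width="171.8589mm" height="143.3051mm" viewBox="0 0 171.8589 143.3051">
  <polygon points="33.0158,74.0991 51.1738,74.0991 51.1738,112.3190 33.0158,112.3190" fill="none" stroke="#000000"/>
  <polyline points="93.0946,103.7390 84.1888,97.9313 75.5492,93.3388 67.1760,89.9613 59.0690,87.7990 51.2283,86.8517 43.6539,87.1195 36.3458,88.6025 29.3040,91.3005" fill="none" stroke="#0000ff"/>
</svg>

Each laser-on run becomes one SVG element. Flip Y back into SVG space with y_svg = 143.3051 − y_machine.

Run 1: power S611 maps to stroke `#000000` (score). The run returns to its start, so emit a `<polygon>` with points (Y-flipped): 33.0158,74.0991 51.1738,74.0991 51.1738,112.3190 33.0158,112.3190.

Run 2: the run's S918 means `#0000ff` (cut). The run is open, so emit a `<polyline>` with points (Y-flipped): 93.0946,103.7390 84.1888,97.9313 75.5492,93.3388 67.1760,89.9613 59.0690,87.7990 51.2283,86.8517 43.6539,87.1195 36.3458,88.6025 29.3040,91.3005.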